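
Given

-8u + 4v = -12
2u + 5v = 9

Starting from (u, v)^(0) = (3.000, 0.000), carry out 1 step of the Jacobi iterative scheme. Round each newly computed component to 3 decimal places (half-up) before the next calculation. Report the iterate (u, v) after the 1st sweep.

(1.500, 0.600)

Iteration 1:
  u = (-12 - (4)·0.000) / (-8) = 1.500
  v = (9 - (2)·3.000) / (5) = 0.600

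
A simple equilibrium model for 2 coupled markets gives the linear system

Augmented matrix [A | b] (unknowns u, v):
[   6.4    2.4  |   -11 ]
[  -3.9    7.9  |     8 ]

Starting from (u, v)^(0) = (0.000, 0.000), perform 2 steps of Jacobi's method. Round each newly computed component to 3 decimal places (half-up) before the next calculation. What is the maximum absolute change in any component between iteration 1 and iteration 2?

0.849

Iteration 1:
  u = (-11 - (2.4)·0.000) / (6.4) = -1.719
  v = (8 - (-3.9)·0.000) / (7.9) = 1.013
Iteration 2:
  u = (-11 - (2.4)·1.013) / (6.4) = -2.099
  v = (8 - (-3.9)·-1.719) / (7.9) = 0.164
Change: (-0.380, -0.849) → max |·| = 0.849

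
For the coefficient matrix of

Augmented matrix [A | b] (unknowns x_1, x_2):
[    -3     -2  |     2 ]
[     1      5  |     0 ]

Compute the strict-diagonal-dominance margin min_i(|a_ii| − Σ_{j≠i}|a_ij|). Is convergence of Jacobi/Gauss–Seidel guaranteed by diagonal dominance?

row 1: |-3| − (2) = 1
row 2: |5| − (1) = 4
minimum over rows = 1 → strictly diagonally dominant (convergence guaranteed)

1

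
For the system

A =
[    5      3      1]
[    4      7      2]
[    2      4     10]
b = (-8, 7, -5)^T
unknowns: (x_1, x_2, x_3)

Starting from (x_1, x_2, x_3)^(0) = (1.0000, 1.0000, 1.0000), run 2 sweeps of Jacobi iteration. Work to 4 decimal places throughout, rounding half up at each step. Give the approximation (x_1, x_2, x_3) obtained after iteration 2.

(-1.4657, 2.6857, -0.0772)

Iteration 1:
  x_1 = (-8 - (3)·1.0000 - (1)·1.0000) / (5) = -2.4000
  x_2 = (7 - (4)·1.0000 - (2)·1.0000) / (7) = 0.1429
  x_3 = (-5 - (2)·1.0000 - (4)·1.0000) / (10) = -1.1000
Iteration 2:
  x_1 = (-8 - (3)·0.1429 - (1)·-1.1000) / (5) = -1.4657
  x_2 = (7 - (4)·-2.4000 - (2)·-1.1000) / (7) = 2.6857
  x_3 = (-5 - (2)·-2.4000 - (4)·0.1429) / (10) = -0.0772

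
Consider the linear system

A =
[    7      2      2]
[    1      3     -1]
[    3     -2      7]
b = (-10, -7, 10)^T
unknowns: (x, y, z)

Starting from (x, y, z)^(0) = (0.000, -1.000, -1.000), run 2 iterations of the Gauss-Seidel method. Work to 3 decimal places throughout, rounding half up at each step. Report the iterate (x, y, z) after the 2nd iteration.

(-1.067, -1.606, 1.427)

Iteration 1:
  x = (-10 - (2)·-1.000 - (2)·-1.000) / (7) = -0.857
  y = (-7 - (1)·-0.857 - (-1)·-1.000) / (3) = -2.381
  z = (10 - (3)·-0.857 - (-2)·-2.381) / (7) = 1.116
Iteration 2:
  x = (-10 - (2)·-2.381 - (2)·1.116) / (7) = -1.067
  y = (-7 - (1)·-1.067 - (-1)·1.116) / (3) = -1.606
  z = (10 - (3)·-1.067 - (-2)·-1.606) / (7) = 1.427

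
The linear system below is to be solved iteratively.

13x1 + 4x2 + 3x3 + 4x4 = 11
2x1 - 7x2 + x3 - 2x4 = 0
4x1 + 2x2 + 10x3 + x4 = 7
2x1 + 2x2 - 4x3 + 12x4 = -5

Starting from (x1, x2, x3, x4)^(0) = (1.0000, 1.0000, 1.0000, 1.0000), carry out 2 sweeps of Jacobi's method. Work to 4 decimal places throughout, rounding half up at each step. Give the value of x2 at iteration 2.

0.1191

Iteration 1:
  x1 = (11 - (4)·1.0000 - (3)·1.0000 - (4)·1.0000) / (13) = 0.0000
  x2 = (0 - (2)·1.0000 - (1)·1.0000 - (-2)·1.0000) / (-7) = 0.1429
  x3 = (7 - (4)·1.0000 - (2)·1.0000 - (1)·1.0000) / (10) = 0.0000
  x4 = (-5 - (2)·1.0000 - (2)·1.0000 - (-4)·1.0000) / (12) = -0.4167
Iteration 2:
  x1 = (11 - (4)·0.1429 - (3)·0.0000 - (4)·-0.4167) / (13) = 0.9304
  x2 = (0 - (2)·0.0000 - (1)·0.0000 - (-2)·-0.4167) / (-7) = 0.1191
  x3 = (7 - (4)·0.0000 - (2)·0.1429 - (1)·-0.4167) / (10) = 0.7131
  x4 = (-5 - (2)·0.0000 - (2)·0.1429 - (-4)·0.0000) / (12) = -0.4405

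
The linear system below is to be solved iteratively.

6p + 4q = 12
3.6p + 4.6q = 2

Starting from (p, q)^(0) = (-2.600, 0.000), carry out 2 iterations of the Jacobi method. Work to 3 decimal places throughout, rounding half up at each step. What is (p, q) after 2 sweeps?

(0.353, -1.130)

Iteration 1:
  p = (12 - (4)·0.000) / (6) = 2.000
  q = (2 - (3.6)·-2.600) / (4.6) = 2.470
Iteration 2:
  p = (12 - (4)·2.470) / (6) = 0.353
  q = (2 - (3.6)·2.000) / (4.6) = -1.130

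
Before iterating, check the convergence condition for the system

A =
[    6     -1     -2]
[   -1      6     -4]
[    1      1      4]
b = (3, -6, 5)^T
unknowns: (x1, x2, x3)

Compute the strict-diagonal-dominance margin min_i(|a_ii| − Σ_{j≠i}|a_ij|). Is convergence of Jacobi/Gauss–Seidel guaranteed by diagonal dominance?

1

row 1: |6| − (1+2) = 3
row 2: |6| − (1+4) = 1
row 3: |4| − (1+1) = 2
minimum over rows = 1 → strictly diagonally dominant (convergence guaranteed)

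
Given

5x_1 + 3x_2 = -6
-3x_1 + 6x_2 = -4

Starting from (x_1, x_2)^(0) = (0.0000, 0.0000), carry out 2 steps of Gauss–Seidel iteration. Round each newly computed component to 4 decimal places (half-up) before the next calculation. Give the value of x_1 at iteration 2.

-0.4400

Iteration 1:
  x_1 = (-6 - (3)·0.0000) / (5) = -1.2000
  x_2 = (-4 - (-3)·-1.2000) / (6) = -1.2667
Iteration 2:
  x_1 = (-6 - (3)·-1.2667) / (5) = -0.4400
  x_2 = (-4 - (-3)·-0.4400) / (6) = -0.8867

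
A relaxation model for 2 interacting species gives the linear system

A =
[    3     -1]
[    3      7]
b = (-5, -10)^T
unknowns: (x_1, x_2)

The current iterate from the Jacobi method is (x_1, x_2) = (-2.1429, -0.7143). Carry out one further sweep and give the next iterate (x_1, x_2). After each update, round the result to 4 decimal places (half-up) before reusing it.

One sweep:
  x_1 = (-5 - (-1)·-0.7143) / (3) = -1.9048
  x_2 = (-10 - (3)·-2.1429) / (7) = -0.5102

(-1.9048, -0.5102)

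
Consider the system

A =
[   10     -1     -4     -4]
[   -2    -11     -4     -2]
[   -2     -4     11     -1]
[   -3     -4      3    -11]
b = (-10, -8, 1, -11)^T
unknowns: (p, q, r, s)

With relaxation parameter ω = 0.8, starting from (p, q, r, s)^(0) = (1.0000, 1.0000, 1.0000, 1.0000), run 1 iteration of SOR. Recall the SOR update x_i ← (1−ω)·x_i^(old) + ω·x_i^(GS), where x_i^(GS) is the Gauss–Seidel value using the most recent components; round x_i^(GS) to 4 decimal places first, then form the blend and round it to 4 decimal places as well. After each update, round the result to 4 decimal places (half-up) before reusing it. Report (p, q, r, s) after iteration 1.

(0.1200, 0.3280, 0.4583, 0.9784)

Iteration 1:
  p: GS value = (-10 - (-1)·1.0000 - (-4)·1.0000 - (-4)·1.0000) / (10) = -0.1000;  p ← (1−ω)·1.0000 + ω·-0.1000 = 0.1200
  q: GS value = (-8 - (-2)·0.1200 - (-4)·1.0000 - (-2)·1.0000) / (-11) = 0.1600;  q ← (1−ω)·1.0000 + ω·0.1600 = 0.3280
  r: GS value = (1 - (-2)·0.1200 - (-4)·0.3280 - (-1)·1.0000) / (11) = 0.3229;  r ← (1−ω)·1.0000 + ω·0.3229 = 0.4583
  s: GS value = (-11 - (-3)·0.1200 - (-4)·0.3280 - (3)·0.4583) / (-11) = 0.9730;  s ← (1−ω)·1.0000 + ω·0.9730 = 0.9784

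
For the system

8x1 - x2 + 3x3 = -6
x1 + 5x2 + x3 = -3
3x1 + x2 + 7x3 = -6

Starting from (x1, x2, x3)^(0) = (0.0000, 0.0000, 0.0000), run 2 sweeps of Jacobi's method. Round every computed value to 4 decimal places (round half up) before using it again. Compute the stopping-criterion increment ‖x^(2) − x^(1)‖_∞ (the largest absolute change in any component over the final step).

0.4071

Iteration 1:
  x1 = (-6 - (-1)·0.0000 - (3)·0.0000) / (8) = -0.7500
  x2 = (-3 - (1)·0.0000 - (1)·0.0000) / (5) = -0.6000
  x3 = (-6 - (3)·0.0000 - (1)·0.0000) / (7) = -0.8571
Iteration 2:
  x1 = (-6 - (-1)·-0.6000 - (3)·-0.8571) / (8) = -0.5036
  x2 = (-3 - (1)·-0.7500 - (1)·-0.8571) / (5) = -0.2786
  x3 = (-6 - (3)·-0.7500 - (1)·-0.6000) / (7) = -0.4500
Change: (0.2464, 0.3214, 0.4071) → max |·| = 0.4071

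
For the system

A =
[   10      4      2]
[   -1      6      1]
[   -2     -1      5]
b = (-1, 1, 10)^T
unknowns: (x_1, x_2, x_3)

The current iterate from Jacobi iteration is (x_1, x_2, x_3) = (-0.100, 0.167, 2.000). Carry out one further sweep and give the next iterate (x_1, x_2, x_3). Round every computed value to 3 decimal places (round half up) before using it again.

One sweep:
  x_1 = (-1 - (4)·0.167 - (2)·2.000) / (10) = -0.567
  x_2 = (1 - (-1)·-0.100 - (1)·2.000) / (6) = -0.183
  x_3 = (10 - (-2)·-0.100 - (-1)·0.167) / (5) = 1.993

(-0.567, -0.183, 1.993)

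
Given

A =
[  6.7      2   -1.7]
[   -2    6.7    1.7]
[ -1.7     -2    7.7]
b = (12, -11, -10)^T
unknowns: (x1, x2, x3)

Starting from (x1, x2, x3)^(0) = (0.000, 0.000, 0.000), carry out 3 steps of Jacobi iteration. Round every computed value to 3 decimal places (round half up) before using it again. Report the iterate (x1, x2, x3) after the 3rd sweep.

(1.686, -0.722, -1.070)

Iteration 1:
  x1 = (12 - (2)·0.000 - (-1.7)·0.000) / (6.7) = 1.791
  x2 = (-11 - (-2)·0.000 - (1.7)·0.000) / (6.7) = -1.642
  x3 = (-10 - (-1.7)·0.000 - (-2)·0.000) / (7.7) = -1.299
Iteration 2:
  x1 = (12 - (2)·-1.642 - (-1.7)·-1.299) / (6.7) = 1.952
  x2 = (-11 - (-2)·1.791 - (1.7)·-1.299) / (6.7) = -0.778
  x3 = (-10 - (-1.7)·1.791 - (-2)·-1.642) / (7.7) = -1.330
Iteration 3:
  x1 = (12 - (2)·-0.778 - (-1.7)·-1.330) / (6.7) = 1.686
  x2 = (-11 - (-2)·1.952 - (1.7)·-1.330) / (6.7) = -0.722
  x3 = (-10 - (-1.7)·1.952 - (-2)·-0.778) / (7.7) = -1.070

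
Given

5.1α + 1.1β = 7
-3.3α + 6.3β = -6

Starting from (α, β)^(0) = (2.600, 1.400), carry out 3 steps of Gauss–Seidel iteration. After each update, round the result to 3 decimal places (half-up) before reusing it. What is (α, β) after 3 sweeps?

(1.413, -0.212)

Iteration 1:
  α = (7 - (1.1)·1.400) / (5.1) = 1.071
  β = (-6 - (-3.3)·1.071) / (6.3) = -0.391
Iteration 2:
  α = (7 - (1.1)·-0.391) / (5.1) = 1.457
  β = (-6 - (-3.3)·1.457) / (6.3) = -0.189
Iteration 3:
  α = (7 - (1.1)·-0.189) / (5.1) = 1.413
  β = (-6 - (-3.3)·1.413) / (6.3) = -0.212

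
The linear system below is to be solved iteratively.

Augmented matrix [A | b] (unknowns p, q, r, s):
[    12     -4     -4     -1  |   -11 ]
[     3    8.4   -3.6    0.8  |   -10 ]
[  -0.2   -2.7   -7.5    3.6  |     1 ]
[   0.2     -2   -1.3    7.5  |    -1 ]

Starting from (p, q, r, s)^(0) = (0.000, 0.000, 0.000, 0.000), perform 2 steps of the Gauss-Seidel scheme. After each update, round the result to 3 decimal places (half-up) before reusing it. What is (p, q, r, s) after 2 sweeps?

Iteration 1:
  p = (-11 - (-4)·0.000 - (-4)·0.000 - (-1)·0.000) / (12) = -0.917
  q = (-10 - (3)·-0.917 - (-3.6)·0.000 - (0.8)·0.000) / (8.4) = -0.863
  r = (1 - (-0.2)·-0.917 - (-2.7)·-0.863 - (3.6)·0.000) / (-7.5) = 0.202
  s = (-1 - (0.2)·-0.917 - (-2)·-0.863 - (-1.3)·0.202) / (7.5) = -0.304
Iteration 2:
  p = (-11 - (-4)·-0.863 - (-4)·0.202 - (-1)·-0.304) / (12) = -1.162
  q = (-10 - (3)·-1.162 - (-3.6)·0.202 - (0.8)·-0.304) / (8.4) = -0.660
  r = (1 - (-0.2)·-1.162 - (-2.7)·-0.660 - (3.6)·-0.304) / (-7.5) = -0.011
  s = (-1 - (0.2)·-1.162 - (-2)·-0.660 - (-1.3)·-0.011) / (7.5) = -0.280

(-1.162, -0.660, -0.011, -0.280)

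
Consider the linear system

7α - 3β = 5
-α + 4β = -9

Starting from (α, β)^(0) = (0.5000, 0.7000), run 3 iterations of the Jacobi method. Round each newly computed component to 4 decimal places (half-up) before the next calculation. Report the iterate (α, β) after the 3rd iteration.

(-0.1413, -2.2991)

Iteration 1:
  α = (5 - (-3)·0.7000) / (7) = 1.0143
  β = (-9 - (-1)·0.5000) / (4) = -2.1250
Iteration 2:
  α = (5 - (-3)·-2.1250) / (7) = -0.1964
  β = (-9 - (-1)·1.0143) / (4) = -1.9964
Iteration 3:
  α = (5 - (-3)·-1.9964) / (7) = -0.1413
  β = (-9 - (-1)·-0.1964) / (4) = -2.2991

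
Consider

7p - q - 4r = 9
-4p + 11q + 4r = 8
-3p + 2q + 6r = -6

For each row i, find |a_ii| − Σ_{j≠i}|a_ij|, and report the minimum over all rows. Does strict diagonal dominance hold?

row 1: |7| − (1+4) = 2
row 2: |11| − (4+4) = 3
row 3: |6| − (3+2) = 1
minimum over rows = 1 → strictly diagonally dominant (convergence guaranteed)

1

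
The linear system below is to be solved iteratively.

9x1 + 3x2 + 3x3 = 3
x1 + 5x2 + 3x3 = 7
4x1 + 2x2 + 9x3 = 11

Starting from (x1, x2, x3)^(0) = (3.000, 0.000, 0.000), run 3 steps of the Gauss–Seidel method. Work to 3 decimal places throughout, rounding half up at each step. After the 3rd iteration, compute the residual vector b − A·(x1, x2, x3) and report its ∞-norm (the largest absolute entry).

Iteration 1:
  x1 = (3 - (3)·0.000 - (3)·0.000) / (9) = 0.333
  x2 = (7 - (1)·0.333 - (3)·0.000) / (5) = 1.333
  x3 = (11 - (4)·0.333 - (2)·1.333) / (9) = 0.778
Iteration 2:
  x1 = (3 - (3)·1.333 - (3)·0.778) / (9) = -0.370
  x2 = (7 - (1)·-0.370 - (3)·0.778) / (5) = 1.007
  x3 = (11 - (4)·-0.370 - (2)·1.007) / (9) = 1.163
Iteration 3:
  x1 = (3 - (3)·1.007 - (3)·1.163) / (9) = -0.390
  x2 = (7 - (1)·-0.390 - (3)·1.163) / (5) = 0.780
  x3 = (11 - (4)·-0.390 - (2)·0.780) / (9) = 1.222
Residual b − A·x = (0.504, -0.176, 0.002); ∞-norm = 0.504

0.504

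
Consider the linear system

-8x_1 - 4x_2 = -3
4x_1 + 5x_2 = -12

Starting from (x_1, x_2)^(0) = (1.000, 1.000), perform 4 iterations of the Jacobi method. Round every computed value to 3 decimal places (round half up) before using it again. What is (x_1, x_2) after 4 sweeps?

(2.365, -3.620)

Iteration 1:
  x_1 = (-3 - (-4)·1.000) / (-8) = -0.125
  x_2 = (-12 - (4)·1.000) / (5) = -3.200
Iteration 2:
  x_1 = (-3 - (-4)·-3.200) / (-8) = 1.975
  x_2 = (-12 - (4)·-0.125) / (5) = -2.300
Iteration 3:
  x_1 = (-3 - (-4)·-2.300) / (-8) = 1.525
  x_2 = (-12 - (4)·1.975) / (5) = -3.980
Iteration 4:
  x_1 = (-3 - (-4)·-3.980) / (-8) = 2.365
  x_2 = (-12 - (4)·1.525) / (5) = -3.620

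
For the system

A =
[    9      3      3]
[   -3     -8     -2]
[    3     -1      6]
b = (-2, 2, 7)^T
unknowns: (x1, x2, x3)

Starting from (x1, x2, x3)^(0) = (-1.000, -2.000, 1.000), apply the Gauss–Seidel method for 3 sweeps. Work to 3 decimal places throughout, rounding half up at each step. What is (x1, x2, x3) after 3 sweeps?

(-0.534, -0.374, 1.371)

Iteration 1:
  x1 = (-2 - (3)·-2.000 - (3)·1.000) / (9) = 0.111
  x2 = (2 - (-3)·0.111 - (-2)·1.000) / (-8) = -0.542
  x3 = (7 - (3)·0.111 - (-1)·-0.542) / (6) = 1.021
Iteration 2:
  x1 = (-2 - (3)·-0.542 - (3)·1.021) / (9) = -0.382
  x2 = (2 - (-3)·-0.382 - (-2)·1.021) / (-8) = -0.362
  x3 = (7 - (3)·-0.382 - (-1)·-0.362) / (6) = 1.297
Iteration 3:
  x1 = (-2 - (3)·-0.362 - (3)·1.297) / (9) = -0.534
  x2 = (2 - (-3)·-0.534 - (-2)·1.297) / (-8) = -0.374
  x3 = (7 - (3)·-0.534 - (-1)·-0.374) / (6) = 1.371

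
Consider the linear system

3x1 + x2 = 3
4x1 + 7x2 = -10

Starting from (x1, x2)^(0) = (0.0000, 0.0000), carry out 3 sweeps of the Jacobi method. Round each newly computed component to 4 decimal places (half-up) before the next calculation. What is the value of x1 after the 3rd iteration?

1.6667

Iteration 1:
  x1 = (3 - (1)·0.0000) / (3) = 1.0000
  x2 = (-10 - (4)·0.0000) / (7) = -1.4286
Iteration 2:
  x1 = (3 - (1)·-1.4286) / (3) = 1.4762
  x2 = (-10 - (4)·1.0000) / (7) = -2.0000
Iteration 3:
  x1 = (3 - (1)·-2.0000) / (3) = 1.6667
  x2 = (-10 - (4)·1.4762) / (7) = -2.2721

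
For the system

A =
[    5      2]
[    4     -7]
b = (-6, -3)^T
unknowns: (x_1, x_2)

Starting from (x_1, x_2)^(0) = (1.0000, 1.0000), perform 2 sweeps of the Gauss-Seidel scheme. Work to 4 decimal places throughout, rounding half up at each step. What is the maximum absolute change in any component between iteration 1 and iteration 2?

Iteration 1:
  x_1 = (-6 - (2)·1.0000) / (5) = -1.6000
  x_2 = (-3 - (4)·-1.6000) / (-7) = -0.4857
Iteration 2:
  x_1 = (-6 - (2)·-0.4857) / (5) = -1.0057
  x_2 = (-3 - (4)·-1.0057) / (-7) = -0.1461
Change: (0.5943, 0.3396) → max |·| = 0.5943

0.5943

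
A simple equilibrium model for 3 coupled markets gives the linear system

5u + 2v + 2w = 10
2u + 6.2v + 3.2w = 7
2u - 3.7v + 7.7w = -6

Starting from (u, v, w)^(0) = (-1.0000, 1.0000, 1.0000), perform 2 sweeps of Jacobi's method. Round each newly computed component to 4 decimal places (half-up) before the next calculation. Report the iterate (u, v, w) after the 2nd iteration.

Iteration 1:
  u = (10 - (2)·1.0000 - (2)·1.0000) / (5) = 1.2000
  v = (7 - (2)·-1.0000 - (3.2)·1.0000) / (6.2) = 0.9355
  w = (-6 - (2)·-1.0000 - (-3.7)·1.0000) / (7.7) = -0.0390
Iteration 2:
  u = (10 - (2)·0.9355 - (2)·-0.0390) / (5) = 1.6414
  v = (7 - (2)·1.2000 - (3.2)·-0.0390) / (6.2) = 0.7621
  w = (-6 - (2)·1.2000 - (-3.7)·0.9355) / (7.7) = -0.6414

(1.6414, 0.7621, -0.6414)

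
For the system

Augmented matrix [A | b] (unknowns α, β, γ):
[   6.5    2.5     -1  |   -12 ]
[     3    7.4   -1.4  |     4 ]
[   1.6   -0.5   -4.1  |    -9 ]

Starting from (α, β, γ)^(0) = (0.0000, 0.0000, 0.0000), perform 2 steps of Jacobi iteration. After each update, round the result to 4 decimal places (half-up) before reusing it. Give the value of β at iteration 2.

Iteration 1:
  α = (-12 - (2.5)·0.0000 - (-1)·0.0000) / (6.5) = -1.8462
  β = (4 - (3)·0.0000 - (-1.4)·0.0000) / (7.4) = 0.5405
  γ = (-9 - (1.6)·0.0000 - (-0.5)·0.0000) / (-4.1) = 2.1951
Iteration 2:
  α = (-12 - (2.5)·0.5405 - (-1)·2.1951) / (6.5) = -1.7163
  β = (4 - (3)·-1.8462 - (-1.4)·2.1951) / (7.4) = 1.7043
  γ = (-9 - (1.6)·-1.8462 - (-0.5)·0.5405) / (-4.1) = 1.4087

1.7043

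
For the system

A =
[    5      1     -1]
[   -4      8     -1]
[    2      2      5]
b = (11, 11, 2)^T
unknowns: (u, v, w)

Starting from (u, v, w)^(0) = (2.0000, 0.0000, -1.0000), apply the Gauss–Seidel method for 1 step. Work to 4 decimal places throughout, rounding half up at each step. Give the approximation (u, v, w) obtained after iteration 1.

Iteration 1:
  u = (11 - (1)·0.0000 - (-1)·-1.0000) / (5) = 2.0000
  v = (11 - (-4)·2.0000 - (-1)·-1.0000) / (8) = 2.2500
  w = (2 - (2)·2.0000 - (2)·2.2500) / (5) = -1.3000

(2.0000, 2.2500, -1.3000)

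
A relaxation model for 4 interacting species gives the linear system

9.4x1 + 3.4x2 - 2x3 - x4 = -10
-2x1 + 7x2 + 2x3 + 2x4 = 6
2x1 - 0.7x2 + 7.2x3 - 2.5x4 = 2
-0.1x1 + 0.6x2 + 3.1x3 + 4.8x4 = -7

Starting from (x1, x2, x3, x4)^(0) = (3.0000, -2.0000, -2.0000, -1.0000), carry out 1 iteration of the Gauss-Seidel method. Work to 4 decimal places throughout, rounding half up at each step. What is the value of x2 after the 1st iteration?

1.4651

Iteration 1:
  x1 = (-10 - (3.4)·-2.0000 - (-2)·-2.0000 - (-1)·-1.0000) / (9.4) = -0.8723
  x2 = (6 - (-2)·-0.8723 - (2)·-2.0000 - (2)·-1.0000) / (7) = 1.4651
  x3 = (2 - (2)·-0.8723 - (-0.7)·1.4651 - (-2.5)·-1.0000) / (7.2) = 0.3153
  x4 = (-7 - (-0.1)·-0.8723 - (0.6)·1.4651 - (3.1)·0.3153) / (4.8) = -1.8633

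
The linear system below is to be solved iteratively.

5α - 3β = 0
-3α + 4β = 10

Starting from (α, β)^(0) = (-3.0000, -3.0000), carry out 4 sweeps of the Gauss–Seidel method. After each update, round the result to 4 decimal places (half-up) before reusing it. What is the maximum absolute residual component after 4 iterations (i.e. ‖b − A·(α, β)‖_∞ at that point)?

Iteration 1:
  α = (0 - (-3)·-3.0000) / (5) = -1.8000
  β = (10 - (-3)·-1.8000) / (4) = 1.1500
Iteration 2:
  α = (0 - (-3)·1.1500) / (5) = 0.6900
  β = (10 - (-3)·0.6900) / (4) = 3.0175
Iteration 3:
  α = (0 - (-3)·3.0175) / (5) = 1.8105
  β = (10 - (-3)·1.8105) / (4) = 3.8579
Iteration 4:
  α = (0 - (-3)·3.8579) / (5) = 2.3147
  β = (10 - (-3)·2.3147) / (4) = 4.2360
Residual b − A·x = (1.1345, 0.0001); ∞-norm = 1.1345

1.1345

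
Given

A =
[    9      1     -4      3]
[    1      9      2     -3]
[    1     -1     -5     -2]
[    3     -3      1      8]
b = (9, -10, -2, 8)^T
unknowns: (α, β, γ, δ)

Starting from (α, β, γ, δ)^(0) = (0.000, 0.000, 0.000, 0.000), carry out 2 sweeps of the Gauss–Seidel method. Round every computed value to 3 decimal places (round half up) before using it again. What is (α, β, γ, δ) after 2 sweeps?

Iteration 1:
  α = (9 - (1)·0.000 - (-4)·0.000 - (3)·0.000) / (9) = 1.000
  β = (-10 - (1)·1.000 - (2)·0.000 - (-3)·0.000) / (9) = -1.222
  γ = (-2 - (1)·1.000 - (-1)·-1.222 - (-2)·0.000) / (-5) = 0.844
  δ = (8 - (3)·1.000 - (-3)·-1.222 - (1)·0.844) / (8) = 0.061
Iteration 2:
  α = (9 - (1)·-1.222 - (-4)·0.844 - (3)·0.061) / (9) = 1.491
  β = (-10 - (1)·1.491 - (2)·0.844 - (-3)·0.061) / (9) = -1.444
  γ = (-2 - (1)·1.491 - (-1)·-1.444 - (-2)·0.061) / (-5) = 0.963
  δ = (8 - (3)·1.491 - (-3)·-1.444 - (1)·0.963) / (8) = -0.221

(1.491, -1.444, 0.963, -0.221)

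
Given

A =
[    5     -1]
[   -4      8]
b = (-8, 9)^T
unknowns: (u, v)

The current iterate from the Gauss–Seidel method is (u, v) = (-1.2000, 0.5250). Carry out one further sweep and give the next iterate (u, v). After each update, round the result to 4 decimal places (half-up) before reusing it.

One sweep:
  u = (-8 - (-1)·0.5250) / (5) = -1.4950
  v = (9 - (-4)·-1.4950) / (8) = 0.3775

(-1.4950, 0.3775)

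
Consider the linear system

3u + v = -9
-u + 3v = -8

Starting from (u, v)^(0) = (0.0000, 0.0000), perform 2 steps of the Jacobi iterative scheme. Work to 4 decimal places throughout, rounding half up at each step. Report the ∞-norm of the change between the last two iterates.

1.0000

Iteration 1:
  u = (-9 - (1)·0.0000) / (3) = -3.0000
  v = (-8 - (-1)·0.0000) / (3) = -2.6667
Iteration 2:
  u = (-9 - (1)·-2.6667) / (3) = -2.1111
  v = (-8 - (-1)·-3.0000) / (3) = -3.6667
Change: (0.8889, -1.0000) → max |·| = 1.0000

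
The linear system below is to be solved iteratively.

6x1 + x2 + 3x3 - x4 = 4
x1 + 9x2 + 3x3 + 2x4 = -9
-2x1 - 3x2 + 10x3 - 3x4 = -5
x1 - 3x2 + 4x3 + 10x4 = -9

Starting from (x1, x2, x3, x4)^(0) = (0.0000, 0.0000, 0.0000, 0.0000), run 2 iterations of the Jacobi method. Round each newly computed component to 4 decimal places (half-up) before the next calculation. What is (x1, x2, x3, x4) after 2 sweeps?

Iteration 1:
  x1 = (4 - (1)·0.0000 - (3)·0.0000 - (-1)·0.0000) / (6) = 0.6667
  x2 = (-9 - (1)·0.0000 - (3)·0.0000 - (2)·0.0000) / (9) = -1.0000
  x3 = (-5 - (-2)·0.0000 - (-3)·0.0000 - (-3)·0.0000) / (10) = -0.5000
  x4 = (-9 - (1)·0.0000 - (-3)·0.0000 - (4)·0.0000) / (10) = -0.9000
Iteration 2:
  x1 = (4 - (1)·-1.0000 - (3)·-0.5000 - (-1)·-0.9000) / (6) = 0.9333
  x2 = (-9 - (1)·0.6667 - (3)·-0.5000 - (2)·-0.9000) / (9) = -0.7074
  x3 = (-5 - (-2)·0.6667 - (-3)·-1.0000 - (-3)·-0.9000) / (10) = -0.9367
  x4 = (-9 - (1)·0.6667 - (-3)·-1.0000 - (4)·-0.5000) / (10) = -1.0667

(0.9333, -0.7074, -0.9367, -1.0667)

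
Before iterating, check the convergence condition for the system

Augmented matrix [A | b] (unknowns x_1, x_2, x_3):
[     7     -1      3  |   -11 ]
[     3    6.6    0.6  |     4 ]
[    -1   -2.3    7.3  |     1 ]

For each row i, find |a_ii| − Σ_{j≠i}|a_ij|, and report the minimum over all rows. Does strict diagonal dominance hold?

3

row 1: |7| − (1+3) = 3
row 2: |6.6| − (3+0.6) = 3
row 3: |7.3| − (1+2.3) = 4
minimum over rows = 3 → strictly diagonally dominant (convergence guaranteed)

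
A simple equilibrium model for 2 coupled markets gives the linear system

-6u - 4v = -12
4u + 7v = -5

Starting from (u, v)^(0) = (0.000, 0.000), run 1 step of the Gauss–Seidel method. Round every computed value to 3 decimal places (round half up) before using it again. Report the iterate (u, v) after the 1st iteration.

Iteration 1:
  u = (-12 - (-4)·0.000) / (-6) = 2.000
  v = (-5 - (4)·2.000) / (7) = -1.857

(2.000, -1.857)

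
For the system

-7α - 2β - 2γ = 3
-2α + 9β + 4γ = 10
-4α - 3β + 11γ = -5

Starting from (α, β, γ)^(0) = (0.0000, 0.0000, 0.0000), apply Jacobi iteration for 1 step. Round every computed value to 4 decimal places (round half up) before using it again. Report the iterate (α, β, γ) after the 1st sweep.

(-0.4286, 1.1111, -0.4545)

Iteration 1:
  α = (3 - (-2)·0.0000 - (-2)·0.0000) / (-7) = -0.4286
  β = (10 - (-2)·0.0000 - (4)·0.0000) / (9) = 1.1111
  γ = (-5 - (-4)·0.0000 - (-3)·0.0000) / (11) = -0.4545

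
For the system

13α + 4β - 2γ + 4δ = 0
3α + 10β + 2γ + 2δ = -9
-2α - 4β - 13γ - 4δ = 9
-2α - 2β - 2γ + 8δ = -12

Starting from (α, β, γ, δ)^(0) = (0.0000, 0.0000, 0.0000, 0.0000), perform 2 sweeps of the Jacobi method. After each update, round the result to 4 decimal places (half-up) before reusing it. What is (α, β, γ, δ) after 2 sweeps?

Iteration 1:
  α = (0 - (4)·0.0000 - (-2)·0.0000 - (4)·0.0000) / (13) = 0.0000
  β = (-9 - (3)·0.0000 - (2)·0.0000 - (2)·0.0000) / (10) = -0.9000
  γ = (9 - (-2)·0.0000 - (-4)·0.0000 - (-4)·0.0000) / (-13) = -0.6923
  δ = (-12 - (-2)·0.0000 - (-2)·0.0000 - (-2)·0.0000) / (8) = -1.5000
Iteration 2:
  α = (0 - (4)·-0.9000 - (-2)·-0.6923 - (4)·-1.5000) / (13) = 0.6320
  β = (-9 - (3)·0.0000 - (2)·-0.6923 - (2)·-1.5000) / (10) = -0.4615
  γ = (9 - (-2)·0.0000 - (-4)·-0.9000 - (-4)·-1.5000) / (-13) = 0.0462
  δ = (-12 - (-2)·0.0000 - (-2)·-0.9000 - (-2)·-0.6923) / (8) = -1.8981

(0.6320, -0.4615, 0.0462, -1.8981)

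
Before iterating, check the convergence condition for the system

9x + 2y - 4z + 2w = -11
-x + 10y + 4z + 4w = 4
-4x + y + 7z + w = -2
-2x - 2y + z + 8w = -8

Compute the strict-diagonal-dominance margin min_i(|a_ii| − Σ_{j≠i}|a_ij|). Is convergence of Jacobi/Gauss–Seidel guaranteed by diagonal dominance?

1

row 1: |9| − (2+4+2) = 1
row 2: |10| − (1+4+4) = 1
row 3: |7| − (4+1+1) = 1
row 4: |8| − (2+2+1) = 3
minimum over rows = 1 → strictly diagonally dominant (convergence guaranteed)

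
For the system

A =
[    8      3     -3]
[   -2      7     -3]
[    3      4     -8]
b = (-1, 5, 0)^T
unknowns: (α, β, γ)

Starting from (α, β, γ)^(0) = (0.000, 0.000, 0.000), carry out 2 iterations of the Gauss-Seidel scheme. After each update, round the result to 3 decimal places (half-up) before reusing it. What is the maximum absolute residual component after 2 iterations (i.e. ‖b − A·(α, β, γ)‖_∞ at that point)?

0.289

Iteration 1:
  α = (-1 - (3)·0.000 - (-3)·0.000) / (8) = -0.125
  β = (5 - (-2)·-0.125 - (-3)·0.000) / (7) = 0.679
  γ = (0 - (3)·-0.125 - (4)·0.679) / (-8) = 0.293
Iteration 2:
  α = (-1 - (3)·0.679 - (-3)·0.293) / (8) = -0.270
  β = (5 - (-2)·-0.270 - (-3)·0.293) / (7) = 0.763
  γ = (0 - (3)·-0.270 - (4)·0.763) / (-8) = 0.280
Residual b − A·x = (-0.289, -0.041, -0.002); ∞-norm = 0.289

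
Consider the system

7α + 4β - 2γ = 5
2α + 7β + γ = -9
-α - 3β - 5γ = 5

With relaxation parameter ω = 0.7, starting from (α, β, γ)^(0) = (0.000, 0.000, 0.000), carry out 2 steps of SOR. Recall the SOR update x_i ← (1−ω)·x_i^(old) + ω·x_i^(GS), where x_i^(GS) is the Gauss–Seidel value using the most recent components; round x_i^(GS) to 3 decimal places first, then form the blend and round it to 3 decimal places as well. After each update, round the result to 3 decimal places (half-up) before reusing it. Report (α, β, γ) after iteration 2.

Iteration 1:
  α: GS value = (5 - (4)·0.000 - (-2)·0.000) / (7) = 0.714;  α ← (1−ω)·0.000 + ω·0.714 = 0.500
  β: GS value = (-9 - (2)·0.500 - (1)·0.000) / (7) = -1.429;  β ← (1−ω)·0.000 + ω·-1.429 = -1.000
  γ: GS value = (5 - (-1)·0.500 - (-3)·-1.000) / (-5) = -0.500;  γ ← (1−ω)·0.000 + ω·-0.500 = -0.350
Iteration 2:
  α: GS value = (5 - (4)·-1.000 - (-2)·-0.350) / (7) = 1.186;  α ← (1−ω)·0.500 + ω·1.186 = 0.980
  β: GS value = (-9 - (2)·0.980 - (1)·-0.350) / (7) = -1.516;  β ← (1−ω)·-1.000 + ω·-1.516 = -1.361
  γ: GS value = (5 - (-1)·0.980 - (-3)·-1.361) / (-5) = -0.379;  γ ← (1−ω)·-0.350 + ω·-0.379 = -0.370

(0.980, -1.361, -0.370)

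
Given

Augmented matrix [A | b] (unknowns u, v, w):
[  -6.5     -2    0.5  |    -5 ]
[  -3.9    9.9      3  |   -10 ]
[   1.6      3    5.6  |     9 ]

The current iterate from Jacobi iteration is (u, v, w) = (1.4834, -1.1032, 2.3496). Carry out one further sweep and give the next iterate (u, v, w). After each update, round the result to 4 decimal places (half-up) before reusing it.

One sweep:
  u = (-5 - (-2)·-1.1032 - (0.5)·2.3496) / (-6.5) = 1.2894
  v = (-10 - (-3.9)·1.4834 - (3)·2.3496) / (9.9) = -1.1377
  w = (9 - (1.6)·1.4834 - (3)·-1.1032) / (5.6) = 1.7743

(1.2894, -1.1377, 1.7743)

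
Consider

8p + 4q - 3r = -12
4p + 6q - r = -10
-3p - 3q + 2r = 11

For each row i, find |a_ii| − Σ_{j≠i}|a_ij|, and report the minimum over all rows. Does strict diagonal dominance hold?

-4

row 1: |8| − (4+3) = 1
row 2: |6| − (4+1) = 1
row 3: |2| − (3+3) = -4
minimum over rows = -4 → not strictly diagonally dominant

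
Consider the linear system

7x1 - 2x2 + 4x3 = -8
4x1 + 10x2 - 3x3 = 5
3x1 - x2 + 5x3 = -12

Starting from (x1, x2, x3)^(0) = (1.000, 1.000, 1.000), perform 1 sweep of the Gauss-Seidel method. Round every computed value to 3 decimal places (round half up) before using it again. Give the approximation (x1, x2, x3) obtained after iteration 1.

(-1.429, 1.372, -1.268)

Iteration 1:
  x1 = (-8 - (-2)·1.000 - (4)·1.000) / (7) = -1.429
  x2 = (5 - (4)·-1.429 - (-3)·1.000) / (10) = 1.372
  x3 = (-12 - (3)·-1.429 - (-1)·1.372) / (5) = -1.268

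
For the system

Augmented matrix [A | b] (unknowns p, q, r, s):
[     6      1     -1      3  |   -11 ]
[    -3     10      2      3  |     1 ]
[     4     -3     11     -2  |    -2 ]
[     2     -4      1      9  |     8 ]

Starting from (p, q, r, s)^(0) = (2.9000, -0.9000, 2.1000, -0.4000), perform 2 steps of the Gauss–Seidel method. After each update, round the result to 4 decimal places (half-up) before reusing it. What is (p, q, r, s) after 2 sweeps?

(-2.1914, -0.8294, 0.5524, 0.9459)

Iteration 1:
  p = (-11 - (1)·-0.9000 - (-1)·2.1000 - (3)·-0.4000) / (6) = -1.1333
  q = (1 - (-3)·-1.1333 - (2)·2.1000 - (3)·-0.4000) / (10) = -0.5400
  r = (-2 - (4)·-1.1333 - (-3)·-0.5400 - (-2)·-0.4000) / (11) = 0.0103
  s = (8 - (2)·-1.1333 - (-4)·-0.5400 - (1)·0.0103) / (9) = 0.8996
Iteration 2:
  p = (-11 - (1)·-0.5400 - (-1)·0.0103 - (3)·0.8996) / (6) = -2.1914
  q = (1 - (-3)·-2.1914 - (2)·0.0103 - (3)·0.8996) / (10) = -0.8294
  r = (-2 - (4)·-2.1914 - (-3)·-0.8294 - (-2)·0.8996) / (11) = 0.5524
  s = (8 - (2)·-2.1914 - (-4)·-0.8294 - (1)·0.5524) / (9) = 0.9459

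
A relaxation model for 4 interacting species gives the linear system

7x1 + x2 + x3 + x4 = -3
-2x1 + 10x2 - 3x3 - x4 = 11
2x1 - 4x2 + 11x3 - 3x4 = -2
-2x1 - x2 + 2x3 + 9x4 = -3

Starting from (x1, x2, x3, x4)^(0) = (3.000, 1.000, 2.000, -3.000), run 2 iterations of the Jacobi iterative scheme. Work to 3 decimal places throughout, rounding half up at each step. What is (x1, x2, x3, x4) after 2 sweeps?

Iteration 1:
  x1 = (-3 - (1)·1.000 - (1)·2.000 - (1)·-3.000) / (7) = -0.429
  x2 = (11 - (-2)·3.000 - (-3)·2.000 - (-1)·-3.000) / (10) = 2.000
  x3 = (-2 - (2)·3.000 - (-4)·1.000 - (-3)·-3.000) / (11) = -1.182
  x4 = (-3 - (-2)·3.000 - (-1)·1.000 - (2)·2.000) / (9) = 0.000
Iteration 2:
  x1 = (-3 - (1)·2.000 - (1)·-1.182 - (1)·0.000) / (7) = -0.545
  x2 = (11 - (-2)·-0.429 - (-3)·-1.182 - (-1)·0.000) / (10) = 0.660
  x3 = (-2 - (2)·-0.429 - (-4)·2.000 - (-3)·0.000) / (11) = 0.623
  x4 = (-3 - (-2)·-0.429 - (-1)·2.000 - (2)·-1.182) / (9) = 0.056

(-0.545, 0.660, 0.623, 0.056)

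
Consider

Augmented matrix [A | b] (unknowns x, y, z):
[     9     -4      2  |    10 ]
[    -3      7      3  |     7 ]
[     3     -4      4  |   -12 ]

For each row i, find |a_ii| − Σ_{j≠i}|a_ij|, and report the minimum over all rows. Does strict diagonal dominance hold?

-3

row 1: |9| − (4+2) = 3
row 2: |7| − (3+3) = 1
row 3: |4| − (3+4) = -3
minimum over rows = -3 → not strictly diagonally dominant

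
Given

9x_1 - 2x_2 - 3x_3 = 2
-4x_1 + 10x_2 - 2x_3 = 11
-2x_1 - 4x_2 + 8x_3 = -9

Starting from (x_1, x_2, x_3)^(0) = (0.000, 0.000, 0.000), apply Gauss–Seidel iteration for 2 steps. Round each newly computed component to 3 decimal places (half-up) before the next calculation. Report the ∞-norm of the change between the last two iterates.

Iteration 1:
  x_1 = (2 - (-2)·0.000 - (-3)·0.000) / (9) = 0.222
  x_2 = (11 - (-4)·0.222 - (-2)·0.000) / (10) = 1.189
  x_3 = (-9 - (-2)·0.222 - (-4)·1.189) / (8) = -0.475
Iteration 2:
  x_1 = (2 - (-2)·1.189 - (-3)·-0.475) / (9) = 0.328
  x_2 = (11 - (-4)·0.328 - (-2)·-0.475) / (10) = 1.136
  x_3 = (-9 - (-2)·0.328 - (-4)·1.136) / (8) = -0.475
Change: (0.106, -0.053, 0.000) → max |·| = 0.106

0.106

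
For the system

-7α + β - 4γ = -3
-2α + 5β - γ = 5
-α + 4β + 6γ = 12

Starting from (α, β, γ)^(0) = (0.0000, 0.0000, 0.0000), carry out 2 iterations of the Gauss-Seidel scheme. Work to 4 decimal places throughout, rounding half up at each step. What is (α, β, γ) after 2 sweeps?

(-0.1415, 1.2015, 1.1754)

Iteration 1:
  α = (-3 - (1)·0.0000 - (-4)·0.0000) / (-7) = 0.4286
  β = (5 - (-2)·0.4286 - (-1)·0.0000) / (5) = 1.1714
  γ = (12 - (-1)·0.4286 - (4)·1.1714) / (6) = 1.2905
Iteration 2:
  α = (-3 - (1)·1.1714 - (-4)·1.2905) / (-7) = -0.1415
  β = (5 - (-2)·-0.1415 - (-1)·1.2905) / (5) = 1.2015
  γ = (12 - (-1)·-0.1415 - (4)·1.2015) / (6) = 1.1754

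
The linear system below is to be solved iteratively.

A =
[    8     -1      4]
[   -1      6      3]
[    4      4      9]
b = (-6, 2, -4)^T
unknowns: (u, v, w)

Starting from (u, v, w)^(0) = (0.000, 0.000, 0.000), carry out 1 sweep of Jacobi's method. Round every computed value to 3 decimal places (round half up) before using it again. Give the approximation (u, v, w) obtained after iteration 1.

(-0.750, 0.333, -0.444)

Iteration 1:
  u = (-6 - (-1)·0.000 - (4)·0.000) / (8) = -0.750
  v = (2 - (-1)·0.000 - (3)·0.000) / (6) = 0.333
  w = (-4 - (4)·0.000 - (4)·0.000) / (9) = -0.444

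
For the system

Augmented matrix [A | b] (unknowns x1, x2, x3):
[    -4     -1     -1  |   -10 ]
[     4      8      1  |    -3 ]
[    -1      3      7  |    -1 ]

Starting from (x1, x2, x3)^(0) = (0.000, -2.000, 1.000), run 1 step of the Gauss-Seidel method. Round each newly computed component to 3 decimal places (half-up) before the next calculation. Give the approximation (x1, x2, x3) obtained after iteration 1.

(2.750, -1.875, 1.054)

Iteration 1:
  x1 = (-10 - (-1)·-2.000 - (-1)·1.000) / (-4) = 2.750
  x2 = (-3 - (4)·2.750 - (1)·1.000) / (8) = -1.875
  x3 = (-1 - (-1)·2.750 - (3)·-1.875) / (7) = 1.054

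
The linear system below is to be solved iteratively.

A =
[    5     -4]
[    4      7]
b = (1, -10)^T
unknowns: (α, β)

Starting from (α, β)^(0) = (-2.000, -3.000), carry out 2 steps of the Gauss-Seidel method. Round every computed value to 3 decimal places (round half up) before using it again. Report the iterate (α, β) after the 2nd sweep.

(0.063, -1.465)

Iteration 1:
  α = (1 - (-4)·-3.000) / (5) = -2.200
  β = (-10 - (4)·-2.200) / (7) = -0.171
Iteration 2:
  α = (1 - (-4)·-0.171) / (5) = 0.063
  β = (-10 - (4)·0.063) / (7) = -1.465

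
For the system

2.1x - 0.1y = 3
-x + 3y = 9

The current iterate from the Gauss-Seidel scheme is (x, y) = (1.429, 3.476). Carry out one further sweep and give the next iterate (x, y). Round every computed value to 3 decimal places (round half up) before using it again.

One sweep:
  x = (3 - (-0.1)·3.476) / (2.1) = 1.594
  y = (9 - (-1)·1.594) / (3) = 3.531

(1.594, 3.531)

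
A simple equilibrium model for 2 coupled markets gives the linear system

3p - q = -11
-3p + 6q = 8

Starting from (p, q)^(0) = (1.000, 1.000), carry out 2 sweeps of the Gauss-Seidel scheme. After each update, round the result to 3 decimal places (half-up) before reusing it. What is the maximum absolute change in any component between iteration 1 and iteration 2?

0.445

Iteration 1:
  p = (-11 - (-1)·1.000) / (3) = -3.333
  q = (8 - (-3)·-3.333) / (6) = -0.333
Iteration 2:
  p = (-11 - (-1)·-0.333) / (3) = -3.778
  q = (8 - (-3)·-3.778) / (6) = -0.556
Change: (-0.445, -0.223) → max |·| = 0.445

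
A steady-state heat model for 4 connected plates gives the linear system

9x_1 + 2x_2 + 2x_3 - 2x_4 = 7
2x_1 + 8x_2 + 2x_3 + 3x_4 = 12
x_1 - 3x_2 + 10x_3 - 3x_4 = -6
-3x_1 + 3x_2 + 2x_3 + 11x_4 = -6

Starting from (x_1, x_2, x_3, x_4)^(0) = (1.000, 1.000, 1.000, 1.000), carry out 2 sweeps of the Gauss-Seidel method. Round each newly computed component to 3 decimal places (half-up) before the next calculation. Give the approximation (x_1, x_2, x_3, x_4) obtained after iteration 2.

Iteration 1:
  x_1 = (7 - (2)·1.000 - (2)·1.000 - (-2)·1.000) / (9) = 0.556
  x_2 = (12 - (2)·0.556 - (2)·1.000 - (3)·1.000) / (8) = 0.736
  x_3 = (-6 - (1)·0.556 - (-3)·0.736 - (-3)·1.000) / (10) = -0.135
  x_4 = (-6 - (-3)·0.556 - (3)·0.736 - (2)·-0.135) / (11) = -0.570
Iteration 2:
  x_1 = (7 - (2)·0.736 - (2)·-0.135 - (-2)·-0.570) / (9) = 0.518
  x_2 = (12 - (2)·0.518 - (2)·-0.135 - (3)·-0.570) / (8) = 1.618
  x_3 = (-6 - (1)·0.518 - (-3)·1.618 - (-3)·-0.570) / (10) = -0.337
  x_4 = (-6 - (-3)·0.518 - (3)·1.618 - (2)·-0.337) / (11) = -0.784

(0.518, 1.618, -0.337, -0.784)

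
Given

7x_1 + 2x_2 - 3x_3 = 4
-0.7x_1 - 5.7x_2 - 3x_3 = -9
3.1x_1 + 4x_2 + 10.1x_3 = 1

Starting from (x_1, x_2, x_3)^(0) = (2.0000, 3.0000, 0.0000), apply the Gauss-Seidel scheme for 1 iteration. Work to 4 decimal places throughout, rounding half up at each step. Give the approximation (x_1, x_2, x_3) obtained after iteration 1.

Iteration 1:
  x_1 = (4 - (2)·3.0000 - (-3)·0.0000) / (7) = -0.2857
  x_2 = (-9 - (-0.7)·-0.2857 - (-3)·0.0000) / (-5.7) = 1.6140
  x_3 = (1 - (3.1)·-0.2857 - (4)·1.6140) / (10.1) = -0.4525

(-0.2857, 1.6140, -0.4525)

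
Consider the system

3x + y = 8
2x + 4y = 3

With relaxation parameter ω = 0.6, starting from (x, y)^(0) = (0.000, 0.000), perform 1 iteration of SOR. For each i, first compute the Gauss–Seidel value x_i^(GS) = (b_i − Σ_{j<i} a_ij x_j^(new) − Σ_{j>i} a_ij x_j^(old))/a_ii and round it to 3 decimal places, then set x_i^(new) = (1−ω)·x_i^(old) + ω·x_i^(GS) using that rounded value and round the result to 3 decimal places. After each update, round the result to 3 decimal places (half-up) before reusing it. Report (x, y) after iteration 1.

Iteration 1:
  x: GS value = (8 - (1)·0.000) / (3) = 2.667;  x ← (1−ω)·0.000 + ω·2.667 = 1.600
  y: GS value = (3 - (2)·1.600) / (4) = -0.050;  y ← (1−ω)·0.000 + ω·-0.050 = -0.030

(1.600, -0.030)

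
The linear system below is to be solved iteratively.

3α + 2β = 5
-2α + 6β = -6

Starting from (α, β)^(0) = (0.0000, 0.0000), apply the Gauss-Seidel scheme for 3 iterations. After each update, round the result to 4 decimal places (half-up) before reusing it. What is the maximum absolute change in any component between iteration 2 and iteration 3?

Iteration 1:
  α = (5 - (2)·0.0000) / (3) = 1.6667
  β = (-6 - (-2)·1.6667) / (6) = -0.4444
Iteration 2:
  α = (5 - (2)·-0.4444) / (3) = 1.9629
  β = (-6 - (-2)·1.9629) / (6) = -0.3457
Iteration 3:
  α = (5 - (2)·-0.3457) / (3) = 1.8971
  β = (-6 - (-2)·1.8971) / (6) = -0.3676
Change: (-0.0658, -0.0219) → max |·| = 0.0658

0.0658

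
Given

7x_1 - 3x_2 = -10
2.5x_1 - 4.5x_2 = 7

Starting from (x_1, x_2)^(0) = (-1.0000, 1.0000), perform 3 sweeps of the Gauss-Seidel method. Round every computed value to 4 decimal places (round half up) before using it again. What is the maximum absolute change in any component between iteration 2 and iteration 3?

0.3175

Iteration 1:
  x_1 = (-10 - (-3)·1.0000) / (7) = -1.0000
  x_2 = (7 - (2.5)·-1.0000) / (-4.5) = -2.1111
Iteration 2:
  x_1 = (-10 - (-3)·-2.1111) / (7) = -2.3333
  x_2 = (7 - (2.5)·-2.3333) / (-4.5) = -2.8518
Iteration 3:
  x_1 = (-10 - (-3)·-2.8518) / (7) = -2.6508
  x_2 = (7 - (2.5)·-2.6508) / (-4.5) = -3.0282
Change: (-0.3175, -0.1764) → max |·| = 0.3175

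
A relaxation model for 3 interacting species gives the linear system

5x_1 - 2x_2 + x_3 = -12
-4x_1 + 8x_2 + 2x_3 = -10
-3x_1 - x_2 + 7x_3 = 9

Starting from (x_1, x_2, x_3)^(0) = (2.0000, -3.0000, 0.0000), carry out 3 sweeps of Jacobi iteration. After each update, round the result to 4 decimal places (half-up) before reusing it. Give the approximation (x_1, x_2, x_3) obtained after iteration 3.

(-3.7329, -2.5982, -0.4296)

Iteration 1:
  x_1 = (-12 - (-2)·-3.0000 - (1)·0.0000) / (5) = -3.6000
  x_2 = (-10 - (-4)·2.0000 - (2)·0.0000) / (8) = -0.2500
  x_3 = (9 - (-3)·2.0000 - (-1)·-3.0000) / (7) = 1.7143
Iteration 2:
  x_1 = (-12 - (-2)·-0.2500 - (1)·1.7143) / (5) = -2.8429
  x_2 = (-10 - (-4)·-3.6000 - (2)·1.7143) / (8) = -3.4786
  x_3 = (9 - (-3)·-3.6000 - (-1)·-0.2500) / (7) = -0.2929
Iteration 3:
  x_1 = (-12 - (-2)·-3.4786 - (1)·-0.2929) / (5) = -3.7329
  x_2 = (-10 - (-4)·-2.8429 - (2)·-0.2929) / (8) = -2.5982
  x_3 = (9 - (-3)·-2.8429 - (-1)·-3.4786) / (7) = -0.4296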